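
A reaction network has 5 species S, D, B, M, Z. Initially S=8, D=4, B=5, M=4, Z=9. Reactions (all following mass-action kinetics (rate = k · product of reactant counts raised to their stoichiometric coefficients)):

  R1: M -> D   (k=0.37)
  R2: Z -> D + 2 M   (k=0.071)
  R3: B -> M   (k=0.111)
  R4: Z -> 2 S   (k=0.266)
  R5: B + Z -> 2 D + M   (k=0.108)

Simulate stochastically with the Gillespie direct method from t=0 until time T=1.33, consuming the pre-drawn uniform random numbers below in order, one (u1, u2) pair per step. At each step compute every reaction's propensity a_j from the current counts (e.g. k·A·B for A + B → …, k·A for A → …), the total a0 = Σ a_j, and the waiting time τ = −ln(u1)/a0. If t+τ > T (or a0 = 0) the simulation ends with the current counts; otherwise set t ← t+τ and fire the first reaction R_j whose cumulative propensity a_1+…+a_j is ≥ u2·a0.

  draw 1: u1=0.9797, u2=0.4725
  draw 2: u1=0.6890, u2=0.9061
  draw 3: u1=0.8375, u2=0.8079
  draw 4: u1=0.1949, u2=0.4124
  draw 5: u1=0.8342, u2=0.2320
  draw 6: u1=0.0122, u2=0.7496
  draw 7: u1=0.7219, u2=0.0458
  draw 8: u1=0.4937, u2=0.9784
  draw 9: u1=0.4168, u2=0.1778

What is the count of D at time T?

D at T = 12

t=0.000: S=8 D=4 B=5 M=4 Z=9
Draw 1: a1=1.480, a2=0.639, a3=0.555, a4=2.394, a5=4.860, a0=9.928; τ=−ln(0.9797)/9.928=0.002 → t=0.002; u2·a0=0.4725·9.928=4.691; a1+…+a3=2.674 < 4.691 ≤ a1+…+a4=5.068 → R4 fires; S=10 D=4 B=5 M=4 Z=8
Draw 2: a1=1.480, a2=0.568, a3=0.555, a4=2.128, a5=4.320, a0=9.051; τ=−ln(0.6890)/9.051=0.041 → t=0.043; u2·a0=0.9061·9.051=8.201; a1+…+a4=4.731 < 8.201 ≤ a1+…+a5=9.051 → R5 fires; S=10 D=6 B=4 M=5 Z=7
Draw 3: a1=1.850, a2=0.497, a3=0.444, a4=1.862, a5=3.024, a0=7.677; τ=−ln(0.8375)/7.677=0.023 → t=0.066; u2·a0=0.8079·7.677=6.202; a1+…+a4=4.653 < 6.202 ≤ a1+…+a5=7.677 → R5 fires; S=10 D=8 B=3 M=6 Z=6
Draw 4: a1=2.220, a2=0.426, a3=0.333, a4=1.596, a5=1.944, a0=6.519; τ=−ln(0.1949)/6.519=0.251 → t=0.317; u2·a0=0.4124·6.519=2.688; a1+a2=2.646 < 2.688 ≤ a1+…+a3=2.979 → R3 fires; S=10 D=8 B=2 M=7 Z=6
Draw 5: a1=2.590, a2=0.426, a3=0.222, a4=1.596, a5=1.296, a0=6.130; τ=−ln(0.8342)/6.130=0.030 → t=0.347; u2·a0=0.2320·6.130=1.422 ≤ a1=2.590 → R1 fires; S=10 D=9 B=2 M=6 Z=6
Draw 6: a1=2.220, a2=0.426, a3=0.222, a4=1.596, a5=1.296, a0=5.760; τ=−ln(0.0122)/5.760=0.765 → t=1.112; u2·a0=0.7496·5.760=4.318; a1+…+a3=2.868 < 4.318 ≤ a1+…+a4=4.464 → R4 fires; S=12 D=9 B=2 M=6 Z=5
Draw 7: a1=2.220, a2=0.355, a3=0.222, a4=1.330, a5=1.080, a0=5.207; τ=−ln(0.7219)/5.207=0.063 → t=1.174; u2·a0=0.0458·5.207=0.238 ≤ a1=2.220 → R1 fires; S=12 D=10 B=2 M=5 Z=5
Draw 8: a1=1.850, a2=0.355, a3=0.222, a4=1.330, a5=1.080, a0=4.837; τ=−ln(0.4937)/4.837=0.146 → t=1.320; u2·a0=0.9784·4.837=4.733; a1+…+a4=3.757 < 4.733 ≤ a1+…+a5=4.837 → R5 fires; S=12 D=12 B=1 M=6 Z=4
Draw 9: a1=2.220, a2=0.284, a3=0.111, a4=1.064, a5=0.432, a0=4.111; τ=−ln(0.4168)/4.111=0.213 → t=1.533 > T=1.33: stop.
Read off D at T=1.33: 12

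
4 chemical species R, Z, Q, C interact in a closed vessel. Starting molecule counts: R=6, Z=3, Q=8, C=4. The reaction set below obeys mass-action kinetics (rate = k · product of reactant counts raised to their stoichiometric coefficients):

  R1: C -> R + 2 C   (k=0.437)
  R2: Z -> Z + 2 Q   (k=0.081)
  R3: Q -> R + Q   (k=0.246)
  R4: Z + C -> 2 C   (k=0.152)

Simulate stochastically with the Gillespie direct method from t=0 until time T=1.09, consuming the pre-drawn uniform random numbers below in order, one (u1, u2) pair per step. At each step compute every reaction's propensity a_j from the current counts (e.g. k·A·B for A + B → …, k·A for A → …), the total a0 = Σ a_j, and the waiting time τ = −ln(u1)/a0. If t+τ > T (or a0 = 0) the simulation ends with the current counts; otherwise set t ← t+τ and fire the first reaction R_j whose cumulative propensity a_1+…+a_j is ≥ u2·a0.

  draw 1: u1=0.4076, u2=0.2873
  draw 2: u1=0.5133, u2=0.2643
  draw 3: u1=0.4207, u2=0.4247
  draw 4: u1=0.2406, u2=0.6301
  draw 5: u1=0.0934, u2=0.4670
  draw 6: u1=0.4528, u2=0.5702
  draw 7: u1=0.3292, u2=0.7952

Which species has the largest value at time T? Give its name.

Dominant species at T: R

t=0.000: R=6 Z=3 Q=8 C=4
Draw 1: a1=1.748, a2=0.243, a3=1.968, a4=1.824, a0=5.783; τ=−ln(0.4076)/5.783=0.155 → t=0.155; u2·a0=0.2873·5.783=1.661 ≤ a1=1.748 → R1 fires; R=7 Z=3 Q=8 C=5
Draw 2: a1=2.185, a2=0.243, a3=1.968, a4=2.280, a0=6.676; τ=−ln(0.5133)/6.676=0.100 → t=0.255; u2·a0=0.2643·6.676=1.764 ≤ a1=2.185 → R1 fires; R=8 Z=3 Q=8 C=6
Draw 3: a1=2.622, a2=0.243, a3=1.968, a4=2.736, a0=7.569; τ=−ln(0.4207)/7.569=0.114 → t=0.369; u2·a0=0.4247·7.569=3.215; a1+a2=2.865 < 3.215 ≤ a1+…+a3=4.833 → R3 fires; R=9 Z=3 Q=8 C=6
Draw 4: a1=2.622, a2=0.243, a3=1.968, a4=2.736, a0=7.569; τ=−ln(0.2406)/7.569=0.188 → t=0.558; u2·a0=0.6301·7.569=4.769; a1+a2=2.865 < 4.769 ≤ a1+…+a3=4.833 → R3 fires; R=10 Z=3 Q=8 C=6
Draw 5: a1=2.622, a2=0.243, a3=1.968, a4=2.736, a0=7.569; τ=−ln(0.0934)/7.569=0.313 → t=0.871; u2·a0=0.4670·7.569=3.535; a1+a2=2.865 < 3.535 ≤ a1+…+a3=4.833 → R3 fires; R=11 Z=3 Q=8 C=6
Draw 6: a1=2.622, a2=0.243, a3=1.968, a4=2.736, a0=7.569; τ=−ln(0.4528)/7.569=0.105 → t=0.976; u2·a0=0.5702·7.569=4.316; a1+a2=2.865 < 4.316 ≤ a1+…+a3=4.833 → R3 fires; R=12 Z=3 Q=8 C=6
Draw 7: a1=2.622, a2=0.243, a3=1.968, a4=2.736, a0=7.569; τ=−ln(0.3292)/7.569=0.147 → t=1.122 > T=1.09: stop.
At T=1.09: R=12 Z=3 Q=8 C=6; the largest is R.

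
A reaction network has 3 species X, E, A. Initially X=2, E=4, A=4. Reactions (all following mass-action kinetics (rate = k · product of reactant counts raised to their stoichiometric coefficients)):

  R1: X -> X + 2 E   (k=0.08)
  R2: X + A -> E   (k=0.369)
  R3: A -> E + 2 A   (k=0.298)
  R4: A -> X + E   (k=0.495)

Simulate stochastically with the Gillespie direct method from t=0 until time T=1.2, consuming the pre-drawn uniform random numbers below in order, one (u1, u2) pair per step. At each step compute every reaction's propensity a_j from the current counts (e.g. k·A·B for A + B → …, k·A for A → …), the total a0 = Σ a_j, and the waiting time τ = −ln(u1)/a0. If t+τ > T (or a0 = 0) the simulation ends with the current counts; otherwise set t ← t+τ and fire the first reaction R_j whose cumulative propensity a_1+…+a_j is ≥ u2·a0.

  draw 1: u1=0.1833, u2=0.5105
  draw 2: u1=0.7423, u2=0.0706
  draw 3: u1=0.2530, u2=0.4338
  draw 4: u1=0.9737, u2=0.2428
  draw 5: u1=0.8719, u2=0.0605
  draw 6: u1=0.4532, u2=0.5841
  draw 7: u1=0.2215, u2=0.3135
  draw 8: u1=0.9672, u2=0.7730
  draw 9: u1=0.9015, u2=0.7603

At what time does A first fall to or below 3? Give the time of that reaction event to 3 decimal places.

Threshold first reached at t = 1.165

t=0.000: X=2 E=4 A=4
Draw 1: a1=0.160, a2=2.952, a3=1.192, a4=1.980, a0=6.284; τ=−ln(0.1833)/6.284=0.270 → t=0.270; u2·a0=0.5105·6.284=3.208; a1+a2=3.112 < 3.208 ≤ a1+…+a3=4.304 → R3 fires; X=2 E=5 A=5
Draw 2: a1=0.160, a2=3.690, a3=1.490, a4=2.475, a0=7.815; τ=−ln(0.7423)/7.815=0.038 → t=0.308; u2·a0=0.0706·7.815=0.552; a1=0.160 < 0.552 ≤ a1+a2=3.850 → R2 fires; X=1 E=6 A=4
Draw 3: a1=0.080, a2=1.476, a3=1.192, a4=1.980, a0=4.728; τ=−ln(0.2530)/4.728=0.291 → t=0.599; u2·a0=0.4338·4.728=2.051; a1+a2=1.556 < 2.051 ≤ a1+…+a3=2.748 → R3 fires; X=1 E=7 A=5
Draw 4: a1=0.080, a2=1.845, a3=1.490, a4=2.475, a0=5.890; τ=−ln(0.9737)/5.890=0.005 → t=0.603; u2·a0=0.2428·5.890=1.430; a1=0.080 < 1.430 ≤ a1+a2=1.925 → R2 fires; X=0 E=8 A=4
Draw 5: a1=0.000, a2=0.000, a3=1.192, a4=1.980, a0=3.172; τ=−ln(0.8719)/3.172=0.043 → t=0.647; u2·a0=0.0605·3.172=0.192; a1+a2=0.000 < 0.192 ≤ a1+…+a3=1.192 → R3 fires; X=0 E=9 A=5
Draw 6: a1=0.000, a2=0.000, a3=1.490, a4=2.475, a0=3.965; τ=−ln(0.4532)/3.965=0.200 → t=0.846; u2·a0=0.5841·3.965=2.316; a1+…+a3=1.490 < 2.316 ≤ a1+…+a4=3.965 → R4 fires; X=1 E=10 A=4
Draw 7: a1=0.080, a2=1.476, a3=1.192, a4=1.980, a0=4.728; τ=−ln(0.2215)/4.728=0.319 → t=1.165; u2·a0=0.3135·4.728=1.482; a1=0.080 < 1.482 ≤ a1+a2=1.556 → R2 fires; X=0 E=11 A=3
Draw 8: a1=0.000, a2=0.000, a3=0.894, a4=1.485, a0=2.379; τ=−ln(0.9672)/2.379=0.014 → t=1.179; u2·a0=0.7730·2.379=1.839; a1+…+a3=0.894 < 1.839 ≤ a1+…+a4=2.379 → R4 fires; X=1 E=12 A=2
Draw 9: a1=0.080, a2=0.738, a3=0.596, a4=0.990, a0=2.404; τ=−ln(0.9015)/2.404=0.043 → t=1.222 > T=1.2: stop.
A first becomes ≤ 3 when it reaches 3 at the event at t=1.165.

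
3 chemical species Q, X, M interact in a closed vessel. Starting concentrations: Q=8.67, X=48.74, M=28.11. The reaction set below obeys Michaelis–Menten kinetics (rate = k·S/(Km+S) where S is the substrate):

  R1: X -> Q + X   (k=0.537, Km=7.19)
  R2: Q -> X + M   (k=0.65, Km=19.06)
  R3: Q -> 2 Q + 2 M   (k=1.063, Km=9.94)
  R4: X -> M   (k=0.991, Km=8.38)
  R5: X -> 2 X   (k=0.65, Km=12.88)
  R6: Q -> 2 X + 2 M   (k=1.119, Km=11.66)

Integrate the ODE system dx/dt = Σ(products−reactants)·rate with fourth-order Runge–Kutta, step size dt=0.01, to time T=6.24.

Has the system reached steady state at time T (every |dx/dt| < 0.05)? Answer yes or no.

RK4 with dt=0.01: 624 steps to T=6.24. Trajectory (selected grid times):
t=0.00: Q=8.67 X=48.74 M=28.11
t=0.69: Q=8.86 X=49.32 M=30.19
t=1.39: Q=9.06 X=49.91 M=32.31
t=2.08: Q=9.25 X=50.51 M=34.42
t=2.77: Q=9.44 X=51.11 M=36.56
t=3.47: Q=9.63 X=51.73 M=38.74
t=4.16: Q=9.81 X=52.36 M=40.91
t=4.85: Q=10.00 X=52.99 M=43.09
t=5.55: Q=10.18 X=53.64 M=45.33
t=6.24: Q=10.36 X=54.29 M=47.54
Rates at T: R1=0.4742, R2=0.2290, R3=0.5426, R4=0.8585, R5=0.5254, R6=0.5266
dx/dt at T (Σ net stoichiometry × rate): Q=+0.2613, X=+0.9490, M=+3.2259
Largest |dx/dt| is |+3.2259| (M) ≥ 0.05 → not steady.

Steady state at T: no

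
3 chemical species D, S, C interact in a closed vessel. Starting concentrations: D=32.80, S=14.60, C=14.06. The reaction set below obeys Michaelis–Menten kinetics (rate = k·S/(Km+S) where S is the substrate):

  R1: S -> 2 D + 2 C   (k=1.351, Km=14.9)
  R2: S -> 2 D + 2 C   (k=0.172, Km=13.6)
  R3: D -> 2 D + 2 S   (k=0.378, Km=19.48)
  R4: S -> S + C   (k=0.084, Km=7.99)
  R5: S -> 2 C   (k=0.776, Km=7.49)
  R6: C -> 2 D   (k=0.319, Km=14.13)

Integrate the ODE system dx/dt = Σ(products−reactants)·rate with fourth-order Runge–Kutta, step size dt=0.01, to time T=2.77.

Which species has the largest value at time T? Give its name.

RK4 with dt=0.01: 277 steps to T=2.77. Trajectory (selected grid times):
t=0.00: D=32.80 S=14.60 C=14.06
t=0.31: D=33.44 S=14.36 C=14.81
t=0.62: D=34.08 S=14.11 C=15.56
t=0.92: D=34.70 S=13.88 C=16.27
t=1.23: D=35.34 S=13.65 C=17.00
t=1.54: D=35.98 S=13.42 C=17.72
t=1.85: D=36.61 S=13.20 C=18.44
t=2.15: D=37.22 S=12.98 C=19.13
t=2.46: D=37.86 S=12.76 C=19.83
t=2.77: D=38.49 S=12.55 C=20.53
At T=2.77: D=38.49 S=12.55 C=20.53; the largest is D.

Dominant species at T: D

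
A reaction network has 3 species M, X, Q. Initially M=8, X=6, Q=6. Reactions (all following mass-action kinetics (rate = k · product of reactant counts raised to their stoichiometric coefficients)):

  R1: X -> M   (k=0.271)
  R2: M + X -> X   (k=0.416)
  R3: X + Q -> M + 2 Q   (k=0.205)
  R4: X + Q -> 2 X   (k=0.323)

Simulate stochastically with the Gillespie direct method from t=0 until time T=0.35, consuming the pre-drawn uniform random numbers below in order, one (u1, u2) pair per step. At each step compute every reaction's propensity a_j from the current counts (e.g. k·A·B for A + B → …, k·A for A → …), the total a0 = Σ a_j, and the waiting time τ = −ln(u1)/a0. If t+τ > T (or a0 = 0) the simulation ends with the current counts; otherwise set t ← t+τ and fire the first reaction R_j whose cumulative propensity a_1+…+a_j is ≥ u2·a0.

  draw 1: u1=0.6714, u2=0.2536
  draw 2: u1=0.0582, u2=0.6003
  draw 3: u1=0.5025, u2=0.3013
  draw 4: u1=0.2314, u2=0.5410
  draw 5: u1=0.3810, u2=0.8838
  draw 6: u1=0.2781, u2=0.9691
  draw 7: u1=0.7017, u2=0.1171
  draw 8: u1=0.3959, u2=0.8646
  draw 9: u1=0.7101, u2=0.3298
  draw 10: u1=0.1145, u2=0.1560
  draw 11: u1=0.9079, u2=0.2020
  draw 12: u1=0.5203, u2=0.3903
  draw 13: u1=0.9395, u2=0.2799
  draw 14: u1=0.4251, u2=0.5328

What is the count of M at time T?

t=0.000: M=8 X=6 Q=6
Draw 1: a1=1.626, a2=19.968, a3=7.380, a4=11.628, a0=40.602; τ=−ln(0.6714)/40.602=0.010 → t=0.010; u2·a0=0.2536·40.602=10.297; a1=1.626 < 10.297 ≤ a1+a2=21.594 → R2 fires; M=7 X=6 Q=6
Draw 2: a1=1.626, a2=17.472, a3=7.380, a4=11.628, a0=38.106; τ=−ln(0.0582)/38.106=0.075 → t=0.084; u2·a0=0.6003·38.106=22.875; a1+a2=19.098 < 22.875 ≤ a1+…+a3=26.478 → R3 fires; M=8 X=5 Q=7
Draw 3: a1=1.355, a2=16.640, a3=7.175, a4=11.305, a0=36.475; τ=−ln(0.5025)/36.475=0.019 → t=0.103; u2·a0=0.3013·36.475=10.990; a1=1.355 < 10.990 ≤ a1+a2=17.995 → R2 fires; M=7 X=5 Q=7
Draw 4: a1=1.355, a2=14.560, a3=7.175, a4=11.305, a0=34.395; τ=−ln(0.2314)/34.395=0.043 → t=0.146; u2·a0=0.5410·34.395=18.608; a1+a2=15.915 < 18.608 ≤ a1+…+a3=23.090 → R3 fires; M=8 X=4 Q=8
Draw 5: a1=1.084, a2=13.312, a3=6.560, a4=10.336, a0=31.292; τ=−ln(0.3810)/31.292=0.031 → t=0.177; u2·a0=0.8838·31.292=27.656; a1+…+a3=20.956 < 27.656 ≤ a1+…+a4=31.292 → R4 fires; M=8 X=5 Q=7
Draw 6: a1=1.355, a2=16.640, a3=7.175, a4=11.305, a0=36.475; τ=−ln(0.2781)/36.475=0.035 → t=0.212; u2·a0=0.9691·36.475=35.348; a1+…+a3=25.170 < 35.348 ≤ a1+…+a4=36.475 → R4 fires; M=8 X=6 Q=6
Draw 7: a1=1.626, a2=19.968, a3=7.380, a4=11.628, a0=40.602; τ=−ln(0.7017)/40.602=0.009 → t=0.221; u2·a0=0.1171·40.602=4.754; a1=1.626 < 4.754 ≤ a1+a2=21.594 → R2 fires; M=7 X=6 Q=6
Draw 8: a1=1.626, a2=17.472, a3=7.380, a4=11.628, a0=38.106; τ=−ln(0.3959)/38.106=0.024 → t=0.245; u2·a0=0.8646·38.106=32.946; a1+…+a3=26.478 < 32.946 ≤ a1+…+a4=38.106 → R4 fires; M=7 X=7 Q=5
Draw 9: a1=1.897, a2=20.384, a3=7.175, a4=11.305, a0=40.761; τ=−ln(0.7101)/40.761=0.008 → t=0.253; u2·a0=0.3298·40.761=13.443; a1=1.897 < 13.443 ≤ a1+a2=22.281 → R2 fires; M=6 X=7 Q=5
Draw 10: a1=1.897, a2=17.472, a3=7.175, a4=11.305, a0=37.849; τ=−ln(0.1145)/37.849=0.057 → t=0.310; u2·a0=0.1560·37.849=5.904; a1=1.897 < 5.904 ≤ a1+a2=19.369 → R2 fires; M=5 X=7 Q=5
Draw 11: a1=1.897, a2=14.560, a3=7.175, a4=11.305, a0=34.937; τ=−ln(0.9079)/34.937=0.003 → t=0.313; u2·a0=0.2020·34.937=7.057; a1=1.897 < 7.057 ≤ a1+a2=16.457 → R2 fires; M=4 X=7 Q=5
Draw 12: a1=1.897, a2=11.648, a3=7.175, a4=11.305, a0=32.025; τ=−ln(0.5203)/32.025=0.020 → t=0.334; u2·a0=0.3903·32.025=12.499; a1=1.897 < 12.499 ≤ a1+a2=13.545 → R2 fires; M=3 X=7 Q=5
Draw 13: a1=1.897, a2=8.736, a3=7.175, a4=11.305, a0=29.113; τ=−ln(0.9395)/29.113=0.002 → t=0.336; u2·a0=0.2799·29.113=8.149; a1=1.897 < 8.149 ≤ a1+a2=10.633 → R2 fires; M=2 X=7 Q=5
Draw 14: a1=1.897, a2=5.824, a3=7.175, a4=11.305, a0=26.201; τ=−ln(0.4251)/26.201=0.033 → t=0.368 > T=0.35: stop.
Read off M at T=0.35: 2

M at T = 2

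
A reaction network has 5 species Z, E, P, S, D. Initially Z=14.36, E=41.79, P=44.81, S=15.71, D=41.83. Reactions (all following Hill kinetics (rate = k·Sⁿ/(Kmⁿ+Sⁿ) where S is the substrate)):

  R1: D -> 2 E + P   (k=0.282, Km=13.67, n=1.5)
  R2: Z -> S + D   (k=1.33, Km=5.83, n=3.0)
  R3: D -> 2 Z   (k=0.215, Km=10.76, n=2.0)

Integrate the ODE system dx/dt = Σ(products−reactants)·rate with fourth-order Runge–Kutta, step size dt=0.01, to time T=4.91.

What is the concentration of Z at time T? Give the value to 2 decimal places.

RK4 with dt=0.01: 491 steps to T=4.91. Trajectory (selected grid times):
t=0.00: Z=14.36 E=41.79 P=44.81 S=15.71 D=41.83
t=0.55: Z=13.90 E=42.05 P=44.94 S=16.39 D=42.27
t=1.09: Z=13.45 E=42.31 P=45.07 S=17.06 D=42.70
t=1.64: Z=13.00 E=42.57 P=45.20 S=17.73 D=43.13
t=2.18: Z=12.56 E=42.83 P=45.33 S=18.39 D=43.55
t=2.73: Z=12.12 E=43.09 P=45.46 S=19.05 D=43.97
t=3.27: Z=11.70 E=43.35 P=45.59 S=19.69 D=44.37
t=3.82: Z=11.28 E=43.62 P=45.72 S=20.34 D=44.77
t=4.36: Z=10.87 E=43.88 P=45.86 S=20.97 D=45.16
t=4.91: Z=10.46 E=44.15 P=45.99 S=21.60 D=45.54
Read off Z at T=4.91: 10.46

Z at T = 10.46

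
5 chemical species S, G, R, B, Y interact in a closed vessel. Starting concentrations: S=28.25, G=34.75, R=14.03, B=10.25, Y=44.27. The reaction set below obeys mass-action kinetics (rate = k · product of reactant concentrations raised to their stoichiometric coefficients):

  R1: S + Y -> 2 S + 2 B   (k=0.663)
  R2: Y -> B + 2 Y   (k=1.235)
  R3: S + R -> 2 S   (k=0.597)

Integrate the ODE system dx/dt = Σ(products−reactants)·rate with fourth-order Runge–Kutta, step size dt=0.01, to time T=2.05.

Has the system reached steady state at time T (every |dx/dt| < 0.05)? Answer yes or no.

RK4 with dt=0.01: 205 steps to T=2.05. Trajectory (selected grid times):
t=0.00: S=28.25 G=34.75 R=14.03 B=10.25 Y=44.27
t=0.23: S=88.18 G=34.75 R=0.00 B=103.68 Y=0.00
t=0.46: S=88.18 G=34.75 R=0.00 B=103.68 Y=0.00
t=0.68: S=88.18 G=34.75 R=0.00 B=103.68 Y=0.00
t=0.91: S=88.18 G=34.75 R=0.00 B=103.68 Y=0.00
t=1.14: S=88.18 G=34.75 R=0.00 B=103.68 Y=0.00
t=1.37: S=88.18 G=34.75 R=0.00 B=103.68 Y=0.00
t=1.59: S=88.18 G=34.75 R=0.00 B=103.68 Y=0.00
t=1.82: S=88.18 G=34.75 R=0.00 B=103.68 Y=0.00
t=2.05: S=88.18 G=34.75 R=0.00 B=103.68 Y=0.00
Rates at T: R1=0.0000, R2=0.0000, R3=0.0000
dx/dt at T (Σ net stoichiometry × rate): S=+0.0000, G=+0.0000, R=-0.0000, B=+0.0000, Y=-0.0000
Largest |dx/dt| is |+0.0000| (S) < 0.05 → steady.

Steady state at T: yes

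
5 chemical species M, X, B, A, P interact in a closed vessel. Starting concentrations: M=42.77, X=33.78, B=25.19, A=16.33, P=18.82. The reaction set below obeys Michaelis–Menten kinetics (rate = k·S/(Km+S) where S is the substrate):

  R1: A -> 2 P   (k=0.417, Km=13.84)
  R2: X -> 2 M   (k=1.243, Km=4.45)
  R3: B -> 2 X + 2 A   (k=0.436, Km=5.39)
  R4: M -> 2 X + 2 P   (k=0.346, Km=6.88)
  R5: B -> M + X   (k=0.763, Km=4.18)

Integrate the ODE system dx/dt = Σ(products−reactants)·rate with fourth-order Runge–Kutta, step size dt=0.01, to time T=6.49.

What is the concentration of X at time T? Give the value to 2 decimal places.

RK4 with dt=0.01: 649 steps to T=6.49. Trajectory (selected grid times):
t=0.00: M=42.77 X=33.78 B=25.19 A=16.33 P=18.82
t=0.72: M=44.61 X=34.40 B=24.46 A=16.68 P=19.58
t=1.44: M=46.45 X=35.03 B=23.74 A=17.03 P=20.34
t=2.16: M=48.28 X=35.64 B=23.02 A=17.37 P=21.11
t=2.88: M=50.12 X=36.25 B=22.30 A=17.71 P=21.88
t=3.61: M=51.99 X=36.87 B=21.58 A=18.05 P=22.67
t=4.33: M=53.82 X=37.47 B=20.87 A=18.38 P=23.45
t=5.05: M=55.66 X=38.07 B=20.16 A=18.71 P=24.24
t=5.77: M=57.49 X=38.66 B=19.46 A=19.03 P=25.03
t=6.49: M=59.33 X=39.24 B=18.77 A=19.34 P=25.82
Read off X at T=6.49: 39.24

X at T = 39.24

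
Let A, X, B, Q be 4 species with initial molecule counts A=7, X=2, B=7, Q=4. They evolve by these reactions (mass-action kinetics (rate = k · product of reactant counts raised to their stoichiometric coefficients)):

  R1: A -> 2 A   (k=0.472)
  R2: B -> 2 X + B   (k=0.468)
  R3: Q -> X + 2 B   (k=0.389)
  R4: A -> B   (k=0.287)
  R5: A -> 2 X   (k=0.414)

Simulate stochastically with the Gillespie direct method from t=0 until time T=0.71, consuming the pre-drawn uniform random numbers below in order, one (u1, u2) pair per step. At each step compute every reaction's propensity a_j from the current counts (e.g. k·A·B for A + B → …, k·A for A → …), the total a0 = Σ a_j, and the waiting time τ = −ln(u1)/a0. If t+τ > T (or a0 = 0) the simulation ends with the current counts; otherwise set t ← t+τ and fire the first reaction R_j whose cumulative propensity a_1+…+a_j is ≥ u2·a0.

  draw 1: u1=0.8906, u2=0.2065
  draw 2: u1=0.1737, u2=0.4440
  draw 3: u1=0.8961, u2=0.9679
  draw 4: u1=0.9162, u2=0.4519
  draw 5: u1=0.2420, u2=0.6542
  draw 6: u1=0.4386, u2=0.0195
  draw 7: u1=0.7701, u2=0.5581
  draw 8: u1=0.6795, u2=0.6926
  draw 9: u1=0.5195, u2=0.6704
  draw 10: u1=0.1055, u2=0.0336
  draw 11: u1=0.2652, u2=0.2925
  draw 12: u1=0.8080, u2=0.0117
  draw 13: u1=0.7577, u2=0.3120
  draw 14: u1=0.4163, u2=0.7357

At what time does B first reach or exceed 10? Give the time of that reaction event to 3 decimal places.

Threshold first reached at t = 0.341

t=0.000: A=7 X=2 B=7 Q=4
Draw 1: a1=3.304, a2=3.276, a3=1.556, a4=2.009, a5=2.898, a0=13.043; τ=−ln(0.8906)/13.043=0.009 → t=0.009; u2·a0=0.2065·13.043=2.693 ≤ a1=3.304 → R1 fires; A=8 X=2 B=7 Q=4
Draw 2: a1=3.776, a2=3.276, a3=1.556, a4=2.296, a5=3.312, a0=14.216; τ=−ln(0.1737)/14.216=0.123 → t=0.132; u2·a0=0.4440·14.216=6.312; a1=3.776 < 6.312 ≤ a1+a2=7.052 → R2 fires; A=8 X=4 B=7 Q=4
Draw 3: a1=3.776, a2=3.276, a3=1.556, a4=2.296, a5=3.312, a0=14.216; τ=−ln(0.8961)/14.216=0.008 → t=0.140; u2·a0=0.9679·14.216=13.760; a1+…+a4=10.904 < 13.760 ≤ a1+…+a5=14.216 → R5 fires; A=7 X=6 B=7 Q=4
Draw 4: a1=3.304, a2=3.276, a3=1.556, a4=2.009, a5=2.898, a0=13.043; τ=−ln(0.9162)/13.043=0.007 → t=0.146; u2·a0=0.4519·13.043=5.894; a1=3.304 < 5.894 ≤ a1+a2=6.580 → R2 fires; A=7 X=8 B=7 Q=4
Draw 5: a1=3.304, a2=3.276, a3=1.556, a4=2.009, a5=2.898, a0=13.043; τ=−ln(0.2420)/13.043=0.109 → t=0.255; u2·a0=0.6542·13.043=8.533; a1+…+a3=8.136 < 8.533 ≤ a1+…+a4=10.145 → R4 fires; A=6 X=8 B=8 Q=4
Draw 6: a1=2.832, a2=3.744, a3=1.556, a4=1.722, a5=2.484, a0=12.338; τ=−ln(0.4386)/12.338=0.067 → t=0.322; u2·a0=0.0195·12.338=0.241 ≤ a1=2.832 → R1 fires; A=7 X=8 B=8 Q=4
Draw 7: a1=3.304, a2=3.744, a3=1.556, a4=2.009, a5=2.898, a0=13.511; τ=−ln(0.7701)/13.511=0.019 → t=0.341; u2·a0=0.5581·13.511=7.540; a1+a2=7.048 < 7.540 ≤ a1+…+a3=8.604 → R3 fires; A=7 X=9 B=10 Q=3
Draw 8: a1=3.304, a2=4.680, a3=1.167, a4=2.009, a5=2.898, a0=14.058; τ=−ln(0.6795)/14.058=0.027 → t=0.369; u2·a0=0.6926·14.058=9.737; a1+…+a3=9.151 < 9.737 ≤ a1+…+a4=11.160 → R4 fires; A=6 X=9 B=11 Q=3
Draw 9: a1=2.832, a2=5.148, a3=1.167, a4=1.722, a5=2.484, a0=13.353; τ=−ln(0.5195)/13.353=0.049 → t=0.418; u2·a0=0.6704·13.353=8.952; a1+a2=7.980 < 8.952 ≤ a1+…+a3=9.147 → R3 fires; A=6 X=10 B=13 Q=2
Draw 10: a1=2.832, a2=6.084, a3=0.778, a4=1.722, a5=2.484, a0=13.900; τ=−ln(0.1055)/13.900=0.162 → t=0.580; u2·a0=0.0336·13.900=0.467 ≤ a1=2.832 → R1 fires; A=7 X=10 B=13 Q=2
Draw 11: a1=3.304, a2=6.084, a3=0.778, a4=2.009, a5=2.898, a0=15.073; τ=−ln(0.2652)/15.073=0.088 → t=0.668; u2·a0=0.2925·15.073=4.409; a1=3.304 < 4.409 ≤ a1+a2=9.388 → R2 fires; A=7 X=12 B=13 Q=2
Draw 12: a1=3.304, a2=6.084, a3=0.778, a4=2.009, a5=2.898, a0=15.073; τ=−ln(0.8080)/15.073=0.014 → t=0.682; u2·a0=0.0117·15.073=0.176 ≤ a1=3.304 → R1 fires; A=8 X=12 B=13 Q=2
Draw 13: a1=3.776, a2=6.084, a3=0.778, a4=2.296, a5=3.312, a0=16.246; τ=−ln(0.7577)/16.246=0.017 → t=0.699; u2·a0=0.3120·16.246=5.069; a1=3.776 < 5.069 ≤ a1+a2=9.860 → R2 fires; A=8 X=14 B=13 Q=2
Draw 14: a1=3.776, a2=6.084, a3=0.778, a4=2.296, a5=3.312, a0=16.246; τ=−ln(0.4163)/16.246=0.054 → t=0.753 > T=0.71: stop.
B first becomes ≥ 10 when it reaches 10 at the event at t=0.341.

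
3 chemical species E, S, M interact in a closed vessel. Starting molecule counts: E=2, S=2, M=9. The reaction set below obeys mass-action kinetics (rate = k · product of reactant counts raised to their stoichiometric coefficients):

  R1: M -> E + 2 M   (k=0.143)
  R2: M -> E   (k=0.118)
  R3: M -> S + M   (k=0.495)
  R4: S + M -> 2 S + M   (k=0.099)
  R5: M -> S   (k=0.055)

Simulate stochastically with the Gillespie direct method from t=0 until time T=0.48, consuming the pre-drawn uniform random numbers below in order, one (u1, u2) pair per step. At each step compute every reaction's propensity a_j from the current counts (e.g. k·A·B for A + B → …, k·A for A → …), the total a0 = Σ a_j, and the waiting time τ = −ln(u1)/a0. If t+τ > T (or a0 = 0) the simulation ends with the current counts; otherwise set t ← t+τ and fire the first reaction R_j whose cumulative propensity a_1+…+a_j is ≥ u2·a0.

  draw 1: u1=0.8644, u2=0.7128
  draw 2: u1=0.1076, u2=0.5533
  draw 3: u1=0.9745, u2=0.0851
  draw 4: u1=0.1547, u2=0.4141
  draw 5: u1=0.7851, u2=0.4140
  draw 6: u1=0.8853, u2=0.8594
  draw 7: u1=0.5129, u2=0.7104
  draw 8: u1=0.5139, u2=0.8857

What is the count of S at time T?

S at T = 8

t=0.000: E=2 S=2 M=9
Draw 1: a1=1.287, a2=1.062, a3=4.455, a4=1.782, a5=0.495, a0=9.081; τ=−ln(0.8644)/9.081=0.016 → t=0.016; u2·a0=0.7128·9.081=6.473; a1+a2=2.349 < 6.473 ≤ a1+…+a3=6.804 → R3 fires; E=2 S=3 M=9
Draw 2: a1=1.287, a2=1.062, a3=4.455, a4=2.673, a5=0.495, a0=9.972; τ=−ln(0.1076)/9.972=0.224 → t=0.240; u2·a0=0.5533·9.972=5.518; a1+a2=2.349 < 5.518 ≤ a1+…+a3=6.804 → R3 fires; E=2 S=4 M=9
Draw 3: a1=1.287, a2=1.062, a3=4.455, a4=3.564, a5=0.495, a0=10.863; τ=−ln(0.9745)/10.863=0.002 → t=0.242; u2·a0=0.0851·10.863=0.924 ≤ a1=1.287 → R1 fires; E=3 S=4 M=10
Draw 4: a1=1.430, a2=1.180, a3=4.950, a4=3.960, a5=0.550, a0=12.070; τ=−ln(0.1547)/12.070=0.155 → t=0.397; u2·a0=0.4141·12.070=4.998; a1+a2=2.610 < 4.998 ≤ a1+…+a3=7.560 → R3 fires; E=3 S=5 M=10
Draw 5: a1=1.430, a2=1.180, a3=4.950, a4=4.950, a5=0.550, a0=13.060; τ=−ln(0.7851)/13.060=0.019 → t=0.415; u2·a0=0.4140·13.060=5.407; a1+a2=2.610 < 5.407 ≤ a1+…+a3=7.560 → R3 fires; E=3 S=6 M=10
Draw 6: a1=1.430, a2=1.180, a3=4.950, a4=5.940, a5=0.550, a0=14.050; τ=−ln(0.8853)/14.050=0.009 → t=0.424; u2·a0=0.8594·14.050=12.075; a1+…+a3=7.560 < 12.075 ≤ a1+…+a4=13.500 → R4 fires; E=3 S=7 M=10
Draw 7: a1=1.430, a2=1.180, a3=4.950, a4=6.930, a5=0.550, a0=15.040; τ=−ln(0.5129)/15.040=0.044 → t=0.468; u2·a0=0.7104·15.040=10.684; a1+…+a3=7.560 < 10.684 ≤ a1+…+a4=14.490 → R4 fires; E=3 S=8 M=10
Draw 8: a1=1.430, a2=1.180, a3=4.950, a4=7.920, a5=0.550, a0=16.030; τ=−ln(0.5139)/16.030=0.042 → t=0.510 > T=0.48: stop.
Read off S at T=0.48: 8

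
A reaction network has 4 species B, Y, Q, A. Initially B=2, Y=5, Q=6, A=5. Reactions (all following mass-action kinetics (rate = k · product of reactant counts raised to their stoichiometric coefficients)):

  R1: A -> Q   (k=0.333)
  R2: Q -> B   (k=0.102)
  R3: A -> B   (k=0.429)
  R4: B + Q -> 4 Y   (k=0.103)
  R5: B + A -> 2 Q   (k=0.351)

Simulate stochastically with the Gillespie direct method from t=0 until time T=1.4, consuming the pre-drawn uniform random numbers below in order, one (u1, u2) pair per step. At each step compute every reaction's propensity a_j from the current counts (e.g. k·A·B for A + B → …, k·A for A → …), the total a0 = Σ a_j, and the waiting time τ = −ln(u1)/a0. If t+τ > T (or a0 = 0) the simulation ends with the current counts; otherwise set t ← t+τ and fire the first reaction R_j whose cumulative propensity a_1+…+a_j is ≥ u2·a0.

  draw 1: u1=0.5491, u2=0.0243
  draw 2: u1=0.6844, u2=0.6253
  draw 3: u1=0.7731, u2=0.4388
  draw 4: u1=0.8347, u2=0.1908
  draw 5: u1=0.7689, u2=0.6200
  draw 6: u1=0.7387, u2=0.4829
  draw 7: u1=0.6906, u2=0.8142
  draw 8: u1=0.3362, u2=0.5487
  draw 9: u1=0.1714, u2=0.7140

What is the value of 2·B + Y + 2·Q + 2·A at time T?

Check how each reaction changes W = 2·B + Y + 2·Q + 2·A (weight of products minus weight of reactants):
R1: A -> Q: (2·1) − (2·1) = 2 − 2 = 0
R2: Q -> B: (2·1) − (2·1) = 2 − 2 = 0
R3: A -> B: (2·1) − (2·1) = 2 − 2 = 0
R4: B + Q -> 4 Y: (1·4) − (2·1 + 2·1) = 4 − 4 = 0
R5: B + A -> 2 Q: (2·2) − (2·1 + 2·1) = 4 − 4 = 0
Every reaction leaves W unchanged, so W is conserved and no simulation is needed: W(T) = W(0) = 2·2 + 5 + 2·6 + 2·5 = 31

Value at T = 31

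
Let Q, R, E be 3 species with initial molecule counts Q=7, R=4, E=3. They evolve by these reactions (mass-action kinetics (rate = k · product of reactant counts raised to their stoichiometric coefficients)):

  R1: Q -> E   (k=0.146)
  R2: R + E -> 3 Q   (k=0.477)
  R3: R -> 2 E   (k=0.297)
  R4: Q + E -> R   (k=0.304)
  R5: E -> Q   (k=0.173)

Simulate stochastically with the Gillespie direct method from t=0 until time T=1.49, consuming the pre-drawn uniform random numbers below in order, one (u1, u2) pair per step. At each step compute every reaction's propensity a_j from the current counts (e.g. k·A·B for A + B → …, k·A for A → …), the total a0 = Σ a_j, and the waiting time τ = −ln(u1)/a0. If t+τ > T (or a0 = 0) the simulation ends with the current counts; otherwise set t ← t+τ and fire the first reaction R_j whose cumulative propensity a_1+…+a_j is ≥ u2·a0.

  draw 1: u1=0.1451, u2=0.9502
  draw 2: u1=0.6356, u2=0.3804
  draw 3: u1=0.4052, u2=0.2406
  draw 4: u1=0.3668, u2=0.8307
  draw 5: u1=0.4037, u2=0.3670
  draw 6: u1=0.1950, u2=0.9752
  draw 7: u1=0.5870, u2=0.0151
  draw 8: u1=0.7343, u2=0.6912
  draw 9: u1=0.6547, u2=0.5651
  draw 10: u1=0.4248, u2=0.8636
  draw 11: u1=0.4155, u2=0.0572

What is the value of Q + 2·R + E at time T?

Check how each reaction changes W = Q + 2·R + E (weight of products minus weight of reactants):
R1: Q -> E: (1·1) − (1·1) = 1 − 1 = 0
R2: R + E -> 3 Q: (1·3) − (2·1 + 1·1) = 3 − 3 = 0
R3: R -> 2 E: (1·2) − (2·1) = 2 − 2 = 0
R4: Q + E -> R: (2·1) − (1·1 + 1·1) = 2 − 2 = 0
R5: E -> Q: (1·1) − (1·1) = 1 − 1 = 0
Every reaction leaves W unchanged, so W is conserved and no simulation is needed: W(T) = W(0) = 7 + 2·4 + 3 = 18

Value at T = 18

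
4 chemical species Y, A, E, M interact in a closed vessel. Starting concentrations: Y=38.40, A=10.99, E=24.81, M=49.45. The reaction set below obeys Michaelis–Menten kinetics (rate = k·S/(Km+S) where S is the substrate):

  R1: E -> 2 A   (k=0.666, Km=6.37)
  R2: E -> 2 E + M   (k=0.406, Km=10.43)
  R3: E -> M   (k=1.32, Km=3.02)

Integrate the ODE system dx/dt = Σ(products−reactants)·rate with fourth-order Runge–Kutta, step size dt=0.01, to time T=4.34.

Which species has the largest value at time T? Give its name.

RK4 with dt=0.01: 434 steps to T=4.34. Trajectory (selected grid times):
t=0.00: Y=38.40 A=10.99 E=24.81 M=49.45
t=0.48: Y=38.40 A=11.50 E=24.13 M=50.15
t=0.96: Y=38.40 A=12.00 E=23.45 M=50.85
t=1.45: Y=38.40 A=12.51 E=22.76 M=51.56
t=1.93: Y=38.40 A=13.01 E=22.08 M=52.25
t=2.41: Y=38.40 A=13.51 E=21.41 M=52.94
t=2.89: Y=38.40 A=14.00 E=20.74 M=53.62
t=3.38: Y=38.40 A=14.49 E=20.06 M=54.32
t=3.86: Y=38.40 A=14.98 E=19.40 M=54.99
t=4.34: Y=38.40 A=15.46 E=18.74 M=55.67
At T=4.34: Y=38.40 A=15.46 E=18.74 M=55.67; the largest is M.

Dominant species at T: M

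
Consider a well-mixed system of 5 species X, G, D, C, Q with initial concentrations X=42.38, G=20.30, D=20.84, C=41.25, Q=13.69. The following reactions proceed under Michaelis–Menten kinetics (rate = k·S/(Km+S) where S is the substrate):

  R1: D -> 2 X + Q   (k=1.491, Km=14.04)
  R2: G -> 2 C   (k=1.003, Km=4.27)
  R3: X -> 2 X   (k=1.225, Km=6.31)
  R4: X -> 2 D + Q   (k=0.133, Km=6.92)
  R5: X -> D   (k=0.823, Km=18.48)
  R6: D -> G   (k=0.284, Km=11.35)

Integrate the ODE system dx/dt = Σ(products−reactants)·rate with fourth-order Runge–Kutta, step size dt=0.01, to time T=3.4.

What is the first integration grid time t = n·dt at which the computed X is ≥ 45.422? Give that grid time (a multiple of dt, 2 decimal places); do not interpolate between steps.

RK4 with dt=0.01: 340 steps to T=3.4. Trajectory (selected grid times):
t=0.00: X=42.38 G=20.30 D=20.84 C=41.25 Q=13.69
t=0.38: X=43.20 G=20.06 D=20.74 C=41.88 Q=14.07
t=0.76: X=44.02 G=19.81 D=20.64 C=42.51 Q=14.45
t=1.13: X=44.81 G=19.57 D=20.54 C=43.12 Q=14.82
t=1.41: X=45.41 G=19.39 D=20.47 C=43.58 Q=15.10
t=1.42: X=45.44 G=19.39 D=20.47 C=43.59 Q=15.11
t=1.51: X=45.63 G=19.33 D=20.45 C=43.74 Q=15.20
t=1.89: X=46.44 G=19.09 D=20.35 C=44.37 Q=15.58
t=2.27: X=47.25 G=18.85 D=20.26 C=44.99 Q=15.96
t=2.64: X=48.04 G=18.61 D=20.17 C=45.59 Q=16.33
t=3.02: X=48.85 G=18.37 D=20.08 C=46.21 Q=16.71
t=3.40: X=49.66 G=18.13 D=20.00 C=46.83 Q=17.09
X(1.41)=45.415 < 45.422 but X(1.42)=45.436 ≥ 45.422, so the first grid time is t=1.42.

Threshold first reached at t = 1.42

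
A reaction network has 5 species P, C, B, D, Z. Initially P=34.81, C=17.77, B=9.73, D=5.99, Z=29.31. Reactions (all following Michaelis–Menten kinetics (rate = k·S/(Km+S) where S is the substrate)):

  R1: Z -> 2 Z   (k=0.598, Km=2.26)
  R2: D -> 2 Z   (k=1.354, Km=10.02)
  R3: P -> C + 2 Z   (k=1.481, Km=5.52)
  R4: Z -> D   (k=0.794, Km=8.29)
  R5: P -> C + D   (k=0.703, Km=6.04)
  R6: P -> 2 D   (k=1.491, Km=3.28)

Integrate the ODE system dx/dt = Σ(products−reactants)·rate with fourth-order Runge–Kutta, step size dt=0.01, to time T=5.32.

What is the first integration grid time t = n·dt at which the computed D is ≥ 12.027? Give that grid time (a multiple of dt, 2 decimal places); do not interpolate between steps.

Threshold first reached at t = 1.84

RK4 with dt=0.01: 532 steps to T=5.32. Trajectory (selected grid times):
t=0.00: P=34.81 C=17.77 B=9.73 D=5.99 Z=29.31
t=0.59: P=32.90 C=18.87 B=9.73 D=7.99 Z=31.43
t=1.18: P=31.01 C=19.97 B=9.73 D=9.93 Z=33.63
t=1.77: P=29.14 C=21.05 B=9.73 D=11.82 Z=35.89
t=1.83: P=28.95 C=21.16 B=9.73 D=12.01 Z=36.12
t=1.84: P=28.91 C=21.18 B=9.73 D=12.04 Z=36.16
t=2.36: P=27.28 C=22.12 B=9.73 D=13.67 Z=38.20
t=2.96: P=25.40 C=23.20 B=9.73 D=15.52 Z=40.57
t=3.55: P=23.58 C=24.25 B=9.73 D=17.30 Z=42.93
t=4.14: P=21.78 C=25.28 B=9.73 D=19.04 Z=45.31
t=4.73: P=20.01 C=26.29 B=9.73 D=20.75 Z=47.70
t=5.32: P=18.27 C=27.28 B=9.73 D=22.42 Z=50.08
D(1.83)=12.012 < 12.027 but D(1.84)=12.043 ≥ 12.027, so the first grid time is t=1.84.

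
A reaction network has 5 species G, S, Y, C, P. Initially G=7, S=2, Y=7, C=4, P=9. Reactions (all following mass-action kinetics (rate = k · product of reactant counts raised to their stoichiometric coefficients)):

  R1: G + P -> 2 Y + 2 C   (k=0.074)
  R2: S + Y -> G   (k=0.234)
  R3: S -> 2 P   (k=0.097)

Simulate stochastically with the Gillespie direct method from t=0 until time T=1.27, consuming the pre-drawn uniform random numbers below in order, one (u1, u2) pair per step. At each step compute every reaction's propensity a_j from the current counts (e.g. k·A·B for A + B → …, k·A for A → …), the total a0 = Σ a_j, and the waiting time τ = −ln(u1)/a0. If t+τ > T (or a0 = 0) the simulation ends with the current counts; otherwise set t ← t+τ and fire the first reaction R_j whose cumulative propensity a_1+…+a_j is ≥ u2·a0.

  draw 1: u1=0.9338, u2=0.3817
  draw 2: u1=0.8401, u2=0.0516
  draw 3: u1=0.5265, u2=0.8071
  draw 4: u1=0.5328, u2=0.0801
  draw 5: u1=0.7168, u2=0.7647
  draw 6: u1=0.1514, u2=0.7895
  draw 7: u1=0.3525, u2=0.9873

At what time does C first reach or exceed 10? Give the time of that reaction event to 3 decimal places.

t=0.000: G=7 S=2 Y=7 C=4 P=9
Draw 1: a1=4.662, a2=3.276, a3=0.194, a0=8.132; τ=−ln(0.9338)/8.132=0.008 → t=0.008; u2·a0=0.3817·8.132=3.104 ≤ a1=4.662 → R1 fires; G=6 S=2 Y=9 C=6 P=8
Draw 2: a1=3.552, a2=4.212, a3=0.194, a0=7.958; τ=−ln(0.8401)/7.958=0.022 → t=0.030; u2·a0=0.0516·7.958=0.411 ≤ a1=3.552 → R1 fires; G=5 S=2 Y=11 C=8 P=7
Draw 3: a1=2.590, a2=5.148, a3=0.194, a0=7.932; τ=−ln(0.5265)/7.932=0.081 → t=0.111; u2·a0=0.8071·7.932=6.402; a1=2.590 < 6.402 ≤ a1+a2=7.738 → R2 fires; G=6 S=1 Y=10 C=8 P=7
Draw 4: a1=3.108, a2=2.340, a3=0.097, a0=5.545; τ=−ln(0.5328)/5.545=0.114 → t=0.225; u2·a0=0.0801·5.545=0.444 ≤ a1=3.108 → R1 fires; G=5 S=1 Y=12 C=10 P=6
Draw 5: a1=2.220, a2=2.808, a3=0.097, a0=5.125; τ=−ln(0.7168)/5.125=0.065 → t=0.290; u2·a0=0.7647·5.125=3.919; a1=2.220 < 3.919 ≤ a1+a2=5.028 → R2 fires; G=6 S=0 Y=11 C=10 P=6
Draw 6: a1=2.664, a2=0.000, a3=0.000, a0=2.664; τ=−ln(0.1514)/2.664=0.709 → t=0.998; u2·a0=0.7895·2.664=2.103 ≤ a1=2.664 → R1 fires; G=5 S=0 Y=13 C=12 P=5
Draw 7: a1=1.850, a2=0.000, a3=0.000, a0=1.850; τ=−ln(0.3525)/1.850=0.564 → t=1.562 > T=1.27: stop.
C first becomes ≥ 10 when it reaches 10 at the event at t=0.225.

Threshold first reached at t = 0.225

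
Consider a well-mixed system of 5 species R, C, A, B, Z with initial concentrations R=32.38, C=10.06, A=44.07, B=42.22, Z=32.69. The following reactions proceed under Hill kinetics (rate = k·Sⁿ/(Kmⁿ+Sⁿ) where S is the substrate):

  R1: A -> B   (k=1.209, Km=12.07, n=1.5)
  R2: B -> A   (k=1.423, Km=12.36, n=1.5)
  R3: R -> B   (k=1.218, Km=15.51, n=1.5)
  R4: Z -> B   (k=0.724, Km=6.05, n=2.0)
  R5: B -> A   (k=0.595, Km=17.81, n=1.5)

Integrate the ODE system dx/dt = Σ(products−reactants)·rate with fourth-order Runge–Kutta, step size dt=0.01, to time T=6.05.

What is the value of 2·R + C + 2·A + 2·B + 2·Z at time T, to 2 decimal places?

Value at T = 312.78

Check how each reaction changes W = 2·R + C + 2·A + 2·B + 2·Z (weight of products minus weight of reactants):
R1: A -> B: (2·1) − (2·1) = 2 − 2 = 0
R2: B -> A: (2·1) − (2·1) = 2 − 2 = 0
R3: R -> B: (2·1) − (2·1) = 2 − 2 = 0
R4: Z -> B: (2·1) − (2·1) = 2 − 2 = 0
R5: B -> A: (2·1) − (2·1) = 2 − 2 = 0
Every reaction leaves W unchanged, so W is conserved and no simulation is needed: W(T) = W(0) = 2·32.38 + 10.06 + 2·44.07 + 2·42.22 + 2·32.69 = 312.78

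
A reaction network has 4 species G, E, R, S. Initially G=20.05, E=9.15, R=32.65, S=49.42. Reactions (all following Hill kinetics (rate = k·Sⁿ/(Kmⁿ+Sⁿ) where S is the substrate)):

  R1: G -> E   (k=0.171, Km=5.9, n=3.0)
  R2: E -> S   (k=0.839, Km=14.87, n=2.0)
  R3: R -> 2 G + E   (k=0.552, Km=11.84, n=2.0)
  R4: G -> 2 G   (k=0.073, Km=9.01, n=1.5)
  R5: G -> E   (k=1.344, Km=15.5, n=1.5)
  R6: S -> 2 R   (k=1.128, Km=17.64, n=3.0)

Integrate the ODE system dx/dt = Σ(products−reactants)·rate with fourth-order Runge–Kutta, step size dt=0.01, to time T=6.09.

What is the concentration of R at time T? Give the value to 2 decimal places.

R at T = 42.65

RK4 with dt=0.01: 609 steps to T=6.09. Trajectory (selected grid times):
t=0.00: G=20.05 E=9.15 R=32.65 S=49.42
t=0.68: G=20.10 E=9.97 R=33.78 S=48.85
t=1.35: G=20.15 E=10.77 R=34.90 S=48.32
t=2.03: G=20.20 E=11.56 R=36.02 S=47.79
t=2.71: G=20.26 E=12.34 R=37.14 S=47.29
t=3.38: G=20.32 E=13.09 R=38.24 S=46.80
t=4.06: G=20.38 E=13.84 R=39.35 S=46.33
t=4.74: G=20.44 E=14.57 R=40.46 S=45.88
t=5.41: G=20.51 E=15.29 R=41.55 S=45.45
t=6.09: G=20.58 E=16.00 R=42.65 S=45.02
Read off R at T=6.09: 42.65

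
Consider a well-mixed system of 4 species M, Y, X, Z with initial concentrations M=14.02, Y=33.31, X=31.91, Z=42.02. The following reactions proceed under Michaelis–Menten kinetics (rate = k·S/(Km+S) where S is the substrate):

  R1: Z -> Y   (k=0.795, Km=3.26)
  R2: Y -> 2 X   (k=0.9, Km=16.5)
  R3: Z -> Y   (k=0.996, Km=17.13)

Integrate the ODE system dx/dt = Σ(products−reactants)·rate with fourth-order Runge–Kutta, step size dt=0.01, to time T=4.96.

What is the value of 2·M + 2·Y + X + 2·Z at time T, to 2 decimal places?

Check how each reaction changes W = 2·M + 2·Y + X + 2·Z (weight of products minus weight of reactants):
R1: Z -> Y: (2·1) − (2·1) = 2 − 2 = 0
R2: Y -> 2 X: (1·2) − (2·1) = 2 − 2 = 0
R3: Z -> Y: (2·1) − (2·1) = 2 − 2 = 0
Every reaction leaves W unchanged, so W is conserved and no simulation is needed: W(T) = W(0) = 2·14.02 + 2·33.31 + 31.91 + 2·42.02 = 210.61

Value at T = 210.61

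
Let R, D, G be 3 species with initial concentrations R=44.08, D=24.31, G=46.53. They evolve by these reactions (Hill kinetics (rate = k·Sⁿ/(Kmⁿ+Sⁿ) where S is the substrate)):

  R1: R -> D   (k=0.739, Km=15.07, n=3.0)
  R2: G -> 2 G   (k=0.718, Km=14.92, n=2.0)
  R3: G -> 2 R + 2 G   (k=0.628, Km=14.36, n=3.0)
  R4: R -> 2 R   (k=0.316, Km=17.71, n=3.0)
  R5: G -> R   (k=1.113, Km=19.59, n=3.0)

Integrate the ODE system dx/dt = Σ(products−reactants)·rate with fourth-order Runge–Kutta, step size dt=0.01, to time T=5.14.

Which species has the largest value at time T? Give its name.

Dominant species at T: R

RK4 with dt=0.01: 514 steps to T=5.14. Trajectory (selected grid times):
t=0.00: R=44.08 D=24.31 G=46.53
t=0.57: R=45.13 D=24.72 G=46.66
t=1.14: R=46.18 D=25.12 G=46.79
t=1.71: R=47.23 D=25.53 G=46.92
t=2.28: R=48.28 D=25.94 G=47.04
t=2.86: R=49.35 D=26.35 G=47.17
t=3.43: R=50.40 D=26.76 G=47.30
t=4.00: R=51.45 D=27.17 G=47.43
t=4.57: R=52.50 D=27.59 G=47.56
t=5.14: R=53.56 D=28.00 G=47.69
At T=5.14: R=53.56 D=28.00 G=47.69; the largest is R.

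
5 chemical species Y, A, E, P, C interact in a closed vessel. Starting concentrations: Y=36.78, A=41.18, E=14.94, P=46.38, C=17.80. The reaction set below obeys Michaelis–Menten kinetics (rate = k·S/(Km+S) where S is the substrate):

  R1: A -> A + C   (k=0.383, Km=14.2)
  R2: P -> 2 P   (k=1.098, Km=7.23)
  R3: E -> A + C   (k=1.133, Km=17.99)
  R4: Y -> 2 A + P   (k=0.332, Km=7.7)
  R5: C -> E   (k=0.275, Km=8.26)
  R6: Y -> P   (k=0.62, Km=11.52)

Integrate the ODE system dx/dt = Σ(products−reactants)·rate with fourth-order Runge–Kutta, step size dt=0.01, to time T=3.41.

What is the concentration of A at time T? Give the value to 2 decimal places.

A at T = 44.76

RK4 with dt=0.01: 341 steps to T=3.41. Trajectory (selected grid times):
t=0.00: Y=36.78 A=41.18 E=14.94 P=46.38 C=17.80
t=0.38: Y=36.50 A=41.58 E=14.82 P=47.02 C=18.03
t=0.76: Y=36.21 A=41.99 E=14.69 P=47.67 C=18.26
t=1.14: Y=35.93 A=42.39 E=14.57 P=48.31 C=18.49
t=1.52: Y=35.65 A=42.79 E=14.45 P=48.96 C=18.72
t=1.89: Y=35.37 A=43.17 E=14.34 P=49.59 C=18.94
t=2.27: Y=35.09 A=43.57 E=14.22 P=50.23 C=19.17
t=2.65: Y=34.81 A=43.97 E=14.10 P=50.88 C=19.40
t=3.03: Y=34.53 A=44.36 E=13.99 P=51.53 C=19.62
t=3.41: Y=34.25 A=44.76 E=13.87 P=52.17 C=19.85
Read off A at T=3.41: 44.76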